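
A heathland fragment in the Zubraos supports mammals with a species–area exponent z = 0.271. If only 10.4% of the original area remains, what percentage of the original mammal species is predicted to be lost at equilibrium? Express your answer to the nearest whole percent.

S_new/S_old = (A_new/A_old)^z = 0.104^0.271
= exp(0.271 × ln 0.104) = exp(0.271 × -2.2634) = exp(-0.6134) ≈ 0.5415
Fraction lost = 1 − 0.5415 = 0.4585

46%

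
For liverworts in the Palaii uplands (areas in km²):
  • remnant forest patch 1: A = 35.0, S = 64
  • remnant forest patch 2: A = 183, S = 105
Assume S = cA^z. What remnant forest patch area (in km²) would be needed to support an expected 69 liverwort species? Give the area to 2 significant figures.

45 km²

z = ln(105/64) / ln(183/35) = 0.4951 / 1.6541 = 0.2993
c = 64 / 35^0.2993 = 64 / 2.898 = 22.08
A = (69/22.08)^(1/0.2993) ⇒ ln A = ln(3.125)/0.2993 = 3.8067
A = e^3.8067 ≈ 45 km²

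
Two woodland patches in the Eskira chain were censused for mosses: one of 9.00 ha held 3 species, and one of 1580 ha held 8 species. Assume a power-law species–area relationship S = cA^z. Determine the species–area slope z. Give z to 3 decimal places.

0.190

Taking logs: ln S = ln c + z ln A, so z = (ln S₂ − ln S₁)/(ln A₂ − ln A₁).
z = ln(8/3) / ln(1580/9) = ln(2.667) / ln(175.6) = 0.9808 / 5.1680 = 0.1898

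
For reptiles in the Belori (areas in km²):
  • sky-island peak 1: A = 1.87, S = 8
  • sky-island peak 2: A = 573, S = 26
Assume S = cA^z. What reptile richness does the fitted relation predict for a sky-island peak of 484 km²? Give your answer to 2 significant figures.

25

z = ln(26/8) / ln(573/1.87) = 1.1787 / 5.7249 = 0.2059
c = 8 / 1.87^0.2059 = 8 / 1.138 = 7.033
S₃ = 7.033 × 484^0.2059 = 7.033 × 3.571 ≈ 25.11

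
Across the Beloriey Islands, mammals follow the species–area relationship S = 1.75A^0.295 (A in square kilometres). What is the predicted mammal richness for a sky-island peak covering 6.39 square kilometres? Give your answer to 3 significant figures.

S = 1.75 × 6.39^0.295
ln S = ln 1.75 + 0.295 × ln 6.39 = 0.5596 + 0.295 × 1.8547 = 1.1068
S = e^1.1068 ≈ 3.025

3.02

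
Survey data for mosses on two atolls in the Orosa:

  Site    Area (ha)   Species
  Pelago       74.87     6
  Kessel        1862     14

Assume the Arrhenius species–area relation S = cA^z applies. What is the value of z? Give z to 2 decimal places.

Taking logs: ln S = ln c + z ln A, so z = (ln S₂ − ln S₁)/(ln A₂ − ln A₁).
z = ln(14/6) / ln(1862/74.87) = ln(2.333) / ln(24.87) = 0.8473 / 3.2137 = 0.2637

0.26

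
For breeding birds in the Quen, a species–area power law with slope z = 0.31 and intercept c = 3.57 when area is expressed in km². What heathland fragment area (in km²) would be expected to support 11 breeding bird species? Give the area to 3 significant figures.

37.7 km²

11 = 3.57 × A^0.31  ⇒  A^0.31 = 11/3.57 = 3.081
ln A = ln(3.081) / 0.31 = 1.1253 / 0.31 = 3.6301
A = e^3.6301 ≈ 37.72 km²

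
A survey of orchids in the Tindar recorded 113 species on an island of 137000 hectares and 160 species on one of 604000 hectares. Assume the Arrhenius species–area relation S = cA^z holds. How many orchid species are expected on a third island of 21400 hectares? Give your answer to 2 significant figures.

73

z = ln(160/113) / ln(604000/137000) = 0.3478 / 1.4836 = 0.2344
c = 113 / 137000^0.2344 = 113 / 16 = 7.062
S₃ = 7.062 × 21400^0.2344 = 7.062 × 10.35 ≈ 73.12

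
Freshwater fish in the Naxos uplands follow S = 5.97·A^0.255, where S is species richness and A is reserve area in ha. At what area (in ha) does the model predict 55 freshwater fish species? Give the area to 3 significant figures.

6050 ha

55 = 5.97 × A^0.255  ⇒  A^0.255 = 55/5.97 = 9.213
ln A = ln(9.213) / 0.255 = 2.2206 / 0.255 = 8.7082
A = e^8.7082 ≈ 6052 ha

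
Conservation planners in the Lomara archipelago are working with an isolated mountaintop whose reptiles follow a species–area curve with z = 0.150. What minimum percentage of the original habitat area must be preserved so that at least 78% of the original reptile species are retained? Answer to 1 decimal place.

19.1%

Need (A_new/A_old)^0.15 = 0.78, so A_new/A_old = 0.78^(1/0.15) = 0.78^6.667
ln(A_new/A_old) = ln 0.78 / 0.15 = -0.2485 / 0.15 = -1.6564
A_new/A_old = e^-1.6564 ≈ 0.1908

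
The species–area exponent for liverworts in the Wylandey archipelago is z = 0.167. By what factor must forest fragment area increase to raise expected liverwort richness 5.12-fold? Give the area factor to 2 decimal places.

17665.48

(A₂/A₁)^0.167 = 5.12, so A₂/A₁ = 5.12^(1/0.167) = 5.12^5.988
ln(A₂/A₁) = ln 5.12 / 0.167 = 1.6332 / 0.167 = 9.7794
A₂/A₁ = e^9.7794 ≈ 17665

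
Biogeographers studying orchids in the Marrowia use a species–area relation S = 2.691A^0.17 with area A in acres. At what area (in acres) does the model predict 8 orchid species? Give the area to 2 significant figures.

610 acres

8 = 2.691 × A^0.17  ⇒  A^0.17 = 8/2.691 = 2.973
ln A = ln(2.973) / 0.17 = 1.0895 / 0.17 = 6.4090
A = e^6.4090 ≈ 607.3 acres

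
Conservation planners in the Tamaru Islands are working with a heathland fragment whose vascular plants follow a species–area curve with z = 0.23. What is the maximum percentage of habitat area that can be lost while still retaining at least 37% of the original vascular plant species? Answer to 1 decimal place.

98.7%

Need (A_new/A_old)^0.23 = 0.37, so A_new/A_old = 0.37^(1/0.23) = 0.37^4.348
ln(A_new/A_old) = ln 0.37 / 0.23 = -0.9943 / 0.23 = -4.3228
A_new/A_old = e^-4.3228 ≈ 0.01326
Fraction that can be lost = 1 − 0.01326 = 0.9867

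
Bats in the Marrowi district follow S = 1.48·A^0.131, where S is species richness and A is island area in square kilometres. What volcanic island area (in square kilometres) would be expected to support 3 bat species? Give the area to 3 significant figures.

3 = 1.48 × A^0.131  ⇒  A^0.131 = 3/1.48 = 2.027
ln A = ln(2.027) / 0.131 = 0.7066 / 0.131 = 5.3937
A = e^5.3937 ≈ 220 square kilometres

220 square kilometres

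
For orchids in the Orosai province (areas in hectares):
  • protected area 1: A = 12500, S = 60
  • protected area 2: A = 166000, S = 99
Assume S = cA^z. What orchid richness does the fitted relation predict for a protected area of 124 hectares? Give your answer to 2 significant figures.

z = ln(99/60) / ln(166000/12500) = 0.5008 / 2.5863 = 0.1936
c = 60 / 12500^0.1936 = 60 / 6.213 = 9.658
S₃ = 9.658 × 124^0.1936 = 9.658 × 2.543 ≈ 24.56

25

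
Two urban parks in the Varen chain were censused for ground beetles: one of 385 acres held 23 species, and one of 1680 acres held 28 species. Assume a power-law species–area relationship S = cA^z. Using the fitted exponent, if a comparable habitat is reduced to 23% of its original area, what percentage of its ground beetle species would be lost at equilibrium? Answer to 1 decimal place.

z = ln(28/23) / ln(1680/385) = 0.1967 / 1.4733 = 0.1335
S_new/S_old = (A_new/A_old)^z = 0.23^0.1335 = exp(0.1335 × -1.4697) = 0.8218
Fraction lost = 1 − 0.8218 = 0.1782

17.8%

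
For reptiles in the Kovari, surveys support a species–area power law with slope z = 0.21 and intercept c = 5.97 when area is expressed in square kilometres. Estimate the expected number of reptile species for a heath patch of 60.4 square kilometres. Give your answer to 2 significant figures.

14

S = 5.97 × 60.4^0.21
ln S = ln 5.97 + 0.21 × ln 60.4 = 1.7867 + 0.21 × 4.1010 = 2.6480
S = e^2.6480 ≈ 14.13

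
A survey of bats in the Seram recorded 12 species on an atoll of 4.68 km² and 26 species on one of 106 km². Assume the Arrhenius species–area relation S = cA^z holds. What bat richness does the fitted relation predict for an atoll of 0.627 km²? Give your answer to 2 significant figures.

7.3

z = ln(26/12) / ln(106/4.68) = 0.7732 / 3.1201 = 0.2478
c = 12 / 4.68^0.2478 = 12 / 1.466 = 8.186
S₃ = 8.186 × 0.627^0.2478 = 8.186 × 0.8908 ≈ 7.292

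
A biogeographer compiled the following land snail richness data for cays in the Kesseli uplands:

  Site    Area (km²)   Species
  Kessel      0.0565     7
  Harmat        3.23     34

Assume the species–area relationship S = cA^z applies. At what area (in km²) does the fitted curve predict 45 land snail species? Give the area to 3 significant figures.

6.62 km²

z = ln(34/7) / ln(3.23/0.0565) = 1.5805 / 4.0460 = 0.3906
c = 7 / 0.0565^0.3906 = 7 / 0.3255 = 21.51
A = (45/21.51)^(1/0.3906) ⇒ ln A = ln(2.092)/0.3906 = 1.8901
A = e^1.8901 ≈ 6.62 km²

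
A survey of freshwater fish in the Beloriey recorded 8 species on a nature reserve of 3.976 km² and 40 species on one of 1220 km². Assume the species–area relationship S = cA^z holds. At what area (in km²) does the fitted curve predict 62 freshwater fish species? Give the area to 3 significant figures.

z = ln(40/8) / ln(1220/3.976) = 1.6094 / 5.7263 = 0.2811
c = 8 / 3.976^0.2811 = 8 / 1.474 = 5.428
A = (62/5.428)^(1/0.2811) ⇒ ln A = ln(11.42)/0.2811 = 8.6659
A = e^8.6659 ≈ 5802 km²

5800 km²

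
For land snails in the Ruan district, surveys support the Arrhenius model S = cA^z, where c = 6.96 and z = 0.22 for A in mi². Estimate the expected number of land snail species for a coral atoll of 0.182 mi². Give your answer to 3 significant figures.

S = 6.96 × 0.182^0.22 = 6.96 × 0.6874 ≈ 4.784

4.78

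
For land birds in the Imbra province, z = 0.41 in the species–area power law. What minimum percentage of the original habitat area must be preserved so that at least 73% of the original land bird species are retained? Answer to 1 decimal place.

46.4%

Need (A_new/A_old)^0.41 = 0.73, so A_new/A_old = 0.73^(1/0.41) = 0.73^2.439
ln(A_new/A_old) = ln 0.73 / 0.41 = -0.3147 / 0.41 = -0.7676
A_new/A_old = e^-0.7676 ≈ 0.4641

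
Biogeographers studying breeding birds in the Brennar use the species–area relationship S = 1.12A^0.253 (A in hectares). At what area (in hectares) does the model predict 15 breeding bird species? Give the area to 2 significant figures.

15 = 1.12 × A^0.253  ⇒  A^0.253 = 15/1.12 = 13.39
ln A = ln(13.39) / 0.253 = 2.5947 / 0.253 = 10.2558
A = e^10.2558 ≈ 28448 hectares

28000 hectares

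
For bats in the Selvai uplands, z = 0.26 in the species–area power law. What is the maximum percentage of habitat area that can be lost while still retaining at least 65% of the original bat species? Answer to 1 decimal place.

Need (A_new/A_old)^0.26 = 0.65, so A_new/A_old = 0.65^(1/0.26) = 0.65^3.846
ln(A_new/A_old) = ln 0.65 / 0.26 = -0.4308 / 0.26 = -1.6569
A_new/A_old = e^-1.6569 ≈ 0.1907
Fraction that can be lost = 1 − 0.1907 = 0.8093

80.9%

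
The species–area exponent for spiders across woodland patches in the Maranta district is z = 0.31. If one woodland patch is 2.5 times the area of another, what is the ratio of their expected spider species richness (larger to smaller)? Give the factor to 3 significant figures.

1.33

S₂/S₁ = (A₂/A₁)^z = 2.5^0.31
ln(S₂/S₁) = 0.31 × ln 2.5 = 0.31 × 0.9163 = 0.2841
S₂/S₁ = e^0.2841 ≈ 1.328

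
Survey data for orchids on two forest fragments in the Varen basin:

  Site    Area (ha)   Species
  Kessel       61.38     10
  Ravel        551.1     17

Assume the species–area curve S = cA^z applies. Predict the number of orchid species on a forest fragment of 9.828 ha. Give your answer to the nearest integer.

6

z = ln(17/10) / ln(551.1/61.38) = 0.5306 / 2.1948 = 0.2418
c = 10 / 61.38^0.2418 = 10 / 2.706 = 3.696
S₃ = 3.696 × 9.828^0.2418 = 3.696 × 1.738 ≈ 6.422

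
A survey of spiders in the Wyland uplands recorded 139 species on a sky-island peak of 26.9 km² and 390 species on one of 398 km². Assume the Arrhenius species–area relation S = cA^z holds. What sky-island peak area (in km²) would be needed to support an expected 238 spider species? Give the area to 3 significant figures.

110 km²

z = ln(390/139) / ln(398/26.9) = 1.0317 / 2.6943 = 0.3829
c = 139 / 26.9^0.3829 = 139 / 3.527 = 39.41
A = (238/39.41)^(1/0.3829) ⇒ ln A = ln(6.04)/0.3829 = 4.6966
A = e^4.6966 ≈ 109.6 km²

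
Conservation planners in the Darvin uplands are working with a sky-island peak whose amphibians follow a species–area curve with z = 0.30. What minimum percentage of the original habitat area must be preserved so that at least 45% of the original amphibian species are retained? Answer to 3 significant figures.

6.98%

Need (A_new/A_old)^0.3 = 0.45, so A_new/A_old = 0.45^(1/0.3) = 0.45^3.333
ln(A_new/A_old) = ln 0.45 / 0.3 = -0.7985 / 0.3 = -2.6617
A_new/A_old = e^-2.6617 ≈ 0.06983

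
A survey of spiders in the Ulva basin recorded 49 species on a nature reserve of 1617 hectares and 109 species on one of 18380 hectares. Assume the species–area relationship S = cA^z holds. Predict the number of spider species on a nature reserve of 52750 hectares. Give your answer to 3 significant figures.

z = ln(109/49) / ln(18380/1617) = 0.7995 / 2.4307 = 0.3289
c = 49 / 1617^0.3289 = 49 / 11.36 = 4.313
S₃ = 4.313 × 52750^0.3289 = 4.313 × 35.75 ≈ 154.2

154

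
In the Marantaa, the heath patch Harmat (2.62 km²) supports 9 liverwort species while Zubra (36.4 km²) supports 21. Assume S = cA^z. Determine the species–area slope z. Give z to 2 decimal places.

0.32

Taking logs: ln S = ln c + z ln A, so z = (ln S₂ − ln S₁)/(ln A₂ − ln A₁).
z = ln(21/9) / ln(36.4/2.62) = ln(2.333) / ln(13.89) = 0.8473 / 2.6314 = 0.3220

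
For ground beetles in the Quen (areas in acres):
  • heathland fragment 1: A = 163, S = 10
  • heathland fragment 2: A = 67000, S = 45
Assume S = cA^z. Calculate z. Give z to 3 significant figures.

0.250

Taking logs: ln S = ln c + z ln A, so z = (ln S₂ − ln S₁)/(ln A₂ − ln A₁).
z = ln(45/10) / ln(67000/163) = ln(4.5) / ln(411) = 1.5041 / 6.0187 = 0.2499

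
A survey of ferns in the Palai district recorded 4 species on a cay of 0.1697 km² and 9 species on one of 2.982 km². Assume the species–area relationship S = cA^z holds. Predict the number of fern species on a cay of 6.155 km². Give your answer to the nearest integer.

z = ln(9/4) / ln(2.982/0.1697) = 0.8109 / 2.8663 = 0.2829
c = 4 / 0.1697^0.2829 = 4 / 0.6054 = 6.607
S₃ = 6.607 × 6.155^0.2829 = 6.607 × 1.672 ≈ 11.05

11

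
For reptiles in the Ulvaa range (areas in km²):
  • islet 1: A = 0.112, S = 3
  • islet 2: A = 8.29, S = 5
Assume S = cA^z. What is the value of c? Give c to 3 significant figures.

3.89

z = ln(S₂/S₁) / ln(A₂/A₁) = ln(5/3) / ln(8.29/0.112) = 0.5108 / 4.3043 = 0.1187
c = S₁ / A₁^z = 3 / 0.112^0.1187 = 3 / 0.7712 = 3.89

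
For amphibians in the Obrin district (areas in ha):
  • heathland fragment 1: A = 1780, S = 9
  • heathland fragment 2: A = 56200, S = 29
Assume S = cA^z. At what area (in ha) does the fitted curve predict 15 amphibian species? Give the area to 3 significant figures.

z = ln(29/9) / ln(56200/1780) = 1.1701 / 3.4523 = 0.3389
c = 9 / 1780^0.3389 = 9 / 12.64 = 0.7122
A = (15/0.7122)^(1/0.3389) ⇒ ln A = ln(21.06)/0.3389 = 8.9916
A = e^8.9916 ≈ 8035 ha

8040 ha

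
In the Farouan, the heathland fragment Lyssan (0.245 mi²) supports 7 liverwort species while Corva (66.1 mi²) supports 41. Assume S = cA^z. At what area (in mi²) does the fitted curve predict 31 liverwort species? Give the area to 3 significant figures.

27.3 mi²

z = ln(41/7) / ln(66.1/0.245) = 1.7677 / 5.5977 = 0.3158
c = 7 / 0.245^0.3158 = 7 / 0.6414 = 10.91
A = (31/10.91)^(1/0.3158) ⇒ ln A = ln(2.84)/0.3158 = 3.3058
A = e^3.3058 ≈ 27.27 mi²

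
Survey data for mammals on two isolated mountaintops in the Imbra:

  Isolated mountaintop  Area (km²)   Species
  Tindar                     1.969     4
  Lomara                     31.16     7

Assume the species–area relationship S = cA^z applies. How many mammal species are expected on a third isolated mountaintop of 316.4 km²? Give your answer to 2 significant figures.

11

z = ln(7/4) / ln(31.16/1.969) = 0.5596 / 2.7616 = 0.2026
c = 4 / 1.969^0.2026 = 4 / 1.147 = 3.487
S₃ = 3.487 × 316.4^0.2026 = 3.487 × 3.211 ≈ 11.2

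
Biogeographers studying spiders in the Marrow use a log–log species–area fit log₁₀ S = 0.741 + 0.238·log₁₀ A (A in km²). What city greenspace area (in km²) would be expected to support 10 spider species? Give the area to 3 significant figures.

12.3 km²

10 = 5.508 × A^0.238  ⇒  A^0.238 = 10/5.508 = 1.816
ln A = ln(1.816) / 0.238 = 0.5964 / 0.238 = 2.5058
A = e^2.5058 ≈ 12.25 km²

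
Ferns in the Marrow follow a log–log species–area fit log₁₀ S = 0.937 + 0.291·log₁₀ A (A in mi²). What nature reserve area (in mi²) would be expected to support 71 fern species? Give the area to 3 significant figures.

71 = 8.65 × A^0.291  ⇒  A^0.291 = 71/8.65 = 8.208
ln A = ln(8.208) / 0.291 = 2.1052 / 0.291 = 7.2342
A = e^7.2342 ≈ 1386 mi²

1390 mi²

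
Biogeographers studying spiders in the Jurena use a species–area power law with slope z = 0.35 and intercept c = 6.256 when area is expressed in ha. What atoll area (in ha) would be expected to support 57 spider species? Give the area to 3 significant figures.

552 ha

57 = 6.256 × A^0.35  ⇒  A^0.35 = 57/6.256 = 9.111
ln A = ln(9.111) / 0.35 = 2.2095 / 0.35 = 6.3129
A = e^6.3129 ≈ 551.6 ha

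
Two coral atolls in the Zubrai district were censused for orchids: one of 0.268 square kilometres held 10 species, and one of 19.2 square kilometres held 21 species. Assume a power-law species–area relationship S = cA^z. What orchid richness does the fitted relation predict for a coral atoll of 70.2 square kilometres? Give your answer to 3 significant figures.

26.3

z = ln(21/10) / ln(19.2/0.268) = 0.7419 / 4.2717 = 0.1737
c = 10 / 0.268^0.1737 = 10 / 0.7956 = 12.57
S₃ = 12.57 × 70.2^0.1737 = 12.57 × 2.093 ≈ 26.3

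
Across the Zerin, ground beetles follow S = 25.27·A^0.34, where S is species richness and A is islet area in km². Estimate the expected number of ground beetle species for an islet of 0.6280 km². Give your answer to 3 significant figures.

S = 25.27 × 0.628^0.34 = 25.27 × 0.8537 ≈ 21.57

21.6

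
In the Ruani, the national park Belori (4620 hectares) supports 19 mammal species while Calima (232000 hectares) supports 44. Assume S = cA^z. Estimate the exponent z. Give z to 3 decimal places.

0.214

Taking logs: ln S = ln c + z ln A, so z = (ln S₂ − ln S₁)/(ln A₂ − ln A₁).
z = ln(44/19) / ln(232000/4620) = ln(2.316) / ln(50.22) = 0.8398 / 3.9163 = 0.2144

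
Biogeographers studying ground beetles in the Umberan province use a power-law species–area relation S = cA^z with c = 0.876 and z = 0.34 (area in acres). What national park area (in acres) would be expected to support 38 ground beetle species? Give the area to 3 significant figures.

38 = 0.876 × A^0.34  ⇒  A^0.34 = 38/0.876 = 43.38
ln A = ln(43.38) / 0.34 = 3.7700 / 0.34 = 11.0882
A = e^11.0882 ≈ 65392 acres

65400 acres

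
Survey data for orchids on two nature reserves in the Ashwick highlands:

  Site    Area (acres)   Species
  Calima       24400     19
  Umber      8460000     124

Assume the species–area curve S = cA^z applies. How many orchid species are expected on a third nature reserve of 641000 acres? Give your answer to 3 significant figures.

54.2

z = ln(124/19) / ln(8460000/24400) = 1.8758 / 5.8485 = 0.3207
c = 19 / 24400^0.3207 = 19 / 25.54 = 0.744
S₃ = 0.744 × 641000^0.3207 = 0.744 × 72.86 ≈ 54.2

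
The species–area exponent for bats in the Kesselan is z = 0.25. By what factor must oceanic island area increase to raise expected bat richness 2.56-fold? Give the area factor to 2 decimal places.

42.95

(A₂/A₁)^0.25 = 2.56, so A₂/A₁ = 2.56^(1/0.25) = 2.56^4
ln(A₂/A₁) = ln 2.56 / 0.25 = 0.9400 / 0.25 = 3.7600
A₂/A₁ = e^3.7600 ≈ 42.95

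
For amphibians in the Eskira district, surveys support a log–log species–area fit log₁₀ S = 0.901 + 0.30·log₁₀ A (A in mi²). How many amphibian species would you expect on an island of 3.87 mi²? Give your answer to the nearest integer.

12 species

S = 7.962 × 3.87^0.3
ln S = ln 7.962 + 0.3 × ln 3.87 = 2.0746 + 0.3 × 1.3533 = 2.4806
S = e^2.4806 ≈ 11.95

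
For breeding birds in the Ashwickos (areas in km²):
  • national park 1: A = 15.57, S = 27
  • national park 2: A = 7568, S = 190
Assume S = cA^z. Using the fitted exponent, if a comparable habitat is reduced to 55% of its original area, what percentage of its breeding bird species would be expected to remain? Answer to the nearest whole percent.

83%

z = ln(190/27) / ln(7568/15.57) = 1.9512 / 6.1863 = 0.3154
S_new/S_old = (A_new/A_old)^z = 0.55^0.3154 = exp(0.3154 × -0.5978) = 0.8282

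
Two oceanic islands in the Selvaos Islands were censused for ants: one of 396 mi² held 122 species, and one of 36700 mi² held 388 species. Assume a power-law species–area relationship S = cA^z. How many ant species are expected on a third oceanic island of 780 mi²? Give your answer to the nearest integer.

145

z = ln(388/122) / ln(36700/396) = 1.1570 / 4.5291 = 0.2555
c = 122 / 396^0.2555 = 122 / 4.609 = 26.47
S₃ = 26.47 × 780^0.2555 = 26.47 × 5.48 ≈ 145.1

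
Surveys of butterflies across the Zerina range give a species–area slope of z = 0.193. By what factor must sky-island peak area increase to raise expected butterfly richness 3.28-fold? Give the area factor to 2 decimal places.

470.89

(A₂/A₁)^0.193 = 3.28, so A₂/A₁ = 3.28^(1/0.193) = 3.28^5.181
ln(A₂/A₁) = ln 3.28 / 0.193 = 1.1878 / 0.193 = 6.1546
A₂/A₁ = e^6.1546 ≈ 470.9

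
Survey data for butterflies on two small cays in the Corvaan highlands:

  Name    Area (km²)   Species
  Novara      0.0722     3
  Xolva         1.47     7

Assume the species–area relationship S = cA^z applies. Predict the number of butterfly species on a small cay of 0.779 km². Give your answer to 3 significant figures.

z = ln(7/3) / ln(1.47/0.0722) = 0.8473 / 3.0136 = 0.2812
c = 3 / 0.0722^0.2812 = 3 / 0.4776 = 6.281
S₃ = 6.281 × 0.779^0.2812 = 6.281 × 0.9322 ≈ 5.855

5.86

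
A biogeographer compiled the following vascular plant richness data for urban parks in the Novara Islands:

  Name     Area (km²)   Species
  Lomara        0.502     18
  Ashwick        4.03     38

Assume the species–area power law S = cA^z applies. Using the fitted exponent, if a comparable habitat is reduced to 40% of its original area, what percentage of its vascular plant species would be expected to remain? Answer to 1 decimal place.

72.0%

z = ln(38/18) / ln(4.03/0.502) = 0.7472 / 2.0829 = 0.3587
S_new/S_old = (A_new/A_old)^z = 0.4^0.3587 = exp(0.3587 × -0.9163) = 0.7199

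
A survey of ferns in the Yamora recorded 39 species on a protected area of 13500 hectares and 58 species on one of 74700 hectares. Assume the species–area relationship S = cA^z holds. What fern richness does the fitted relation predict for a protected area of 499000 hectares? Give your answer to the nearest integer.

z = ln(58/39) / ln(74700/13500) = 0.3969 / 1.7108 = 0.2320
c = 39 / 13500^0.2320 = 39 / 9.082 = 4.294
S₃ = 4.294 × 499000^0.2320 = 4.294 × 20.98 ≈ 90.11

90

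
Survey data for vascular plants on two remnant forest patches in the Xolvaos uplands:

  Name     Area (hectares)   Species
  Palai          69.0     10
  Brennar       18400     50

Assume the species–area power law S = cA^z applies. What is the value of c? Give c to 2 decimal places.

z = ln(S₂/S₁) / ln(A₂/A₁) = ln(50/10) / ln(18400/69) = 1.6094 / 5.5860 = 0.2881
c = S₁ / A₁^z = 10 / 69^0.2881 = 10 / 3.387 = 2.953

2.95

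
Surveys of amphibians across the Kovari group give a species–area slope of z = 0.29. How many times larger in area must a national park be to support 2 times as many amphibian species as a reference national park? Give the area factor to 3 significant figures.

(A₂/A₁)^0.29 = 2, so A₂/A₁ = 2^(1/0.29) = 2^3.448
ln(A₂/A₁) = ln 2 / 0.29 = 0.6931 / 0.29 = 2.3902
A₂/A₁ = e^2.3902 ≈ 10.92

10.9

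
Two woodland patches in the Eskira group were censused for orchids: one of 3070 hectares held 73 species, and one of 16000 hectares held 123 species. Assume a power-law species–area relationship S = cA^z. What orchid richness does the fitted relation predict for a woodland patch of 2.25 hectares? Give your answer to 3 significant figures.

z = ln(123/73) / ln(16000/3070) = 0.5217 / 1.6509 = 0.3160
c = 73 / 3070^0.3160 = 73 / 12.65 = 5.772
S₃ = 5.772 × 2.25^0.3160 = 5.772 × 1.292 ≈ 7.458

7.46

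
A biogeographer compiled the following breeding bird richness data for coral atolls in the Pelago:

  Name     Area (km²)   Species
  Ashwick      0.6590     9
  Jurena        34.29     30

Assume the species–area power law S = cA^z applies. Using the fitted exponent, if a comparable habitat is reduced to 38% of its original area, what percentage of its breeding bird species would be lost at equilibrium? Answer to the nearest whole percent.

26%

z = ln(30/9) / ln(34.29/0.659) = 1.2040 / 3.9519 = 0.3047
S_new/S_old = (A_new/A_old)^z = 0.38^0.3047 = exp(0.3047 × -0.9676) = 0.7447
Fraction lost = 1 − 0.7447 = 0.2553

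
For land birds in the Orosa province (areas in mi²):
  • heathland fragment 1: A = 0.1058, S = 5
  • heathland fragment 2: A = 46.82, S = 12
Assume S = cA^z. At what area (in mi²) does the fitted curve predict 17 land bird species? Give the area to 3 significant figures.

z = ln(12/5) / ln(46.82/0.1058) = 0.8755 / 6.0925 = 0.1437
c = 5 / 0.1058^0.1437 = 5 / 0.7241 = 6.905
A = (17/6.905)^(1/0.1437) ⇒ ln A = ln(2.462)/0.1437 = 6.2702
A = e^6.2702 ≈ 528.6 mi²

529 mi²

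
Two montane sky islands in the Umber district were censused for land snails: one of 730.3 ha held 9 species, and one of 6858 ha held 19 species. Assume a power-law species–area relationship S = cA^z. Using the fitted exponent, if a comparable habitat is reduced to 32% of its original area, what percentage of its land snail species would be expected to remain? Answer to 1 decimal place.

z = ln(19/9) / ln(6858/730.3) = 0.7472 / 2.2397 = 0.3336
S_new/S_old = (A_new/A_old)^z = 0.32^0.3336 = exp(0.3336 × -1.1394) = 0.6838

68.4%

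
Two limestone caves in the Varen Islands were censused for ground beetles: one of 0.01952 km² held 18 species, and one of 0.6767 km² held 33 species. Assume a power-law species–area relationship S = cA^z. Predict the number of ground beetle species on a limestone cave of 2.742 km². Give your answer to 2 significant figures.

z = ln(33/18) / ln(0.6767/0.01952) = 0.6061 / 3.5458 = 0.1709
c = 18 / 0.01952^0.1709 = 18 / 0.5102 = 35.28
S₃ = 35.28 × 2.742^0.1709 = 35.28 × 1.188 ≈ 41.92

42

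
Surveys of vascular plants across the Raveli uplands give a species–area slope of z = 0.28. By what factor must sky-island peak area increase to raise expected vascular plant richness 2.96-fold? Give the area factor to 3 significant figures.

(A₂/A₁)^0.28 = 2.96, so A₂/A₁ = 2.96^(1/0.28) = 2.96^3.571
ln(A₂/A₁) = ln 2.96 / 0.28 = 1.0852 / 0.28 = 3.8757
A₂/A₁ = e^3.8757 ≈ 48.22

48.2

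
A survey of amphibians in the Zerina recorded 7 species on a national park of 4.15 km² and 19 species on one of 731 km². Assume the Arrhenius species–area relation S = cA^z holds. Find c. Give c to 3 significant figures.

5.32

z = ln(S₂/S₁) / ln(A₂/A₁) = ln(19/7) / ln(731/4.15) = 0.9985 / 5.1713 = 0.1931
c = S₁ / A₁^z = 7 / 4.15^0.1931 = 7 / 1.316 = 5.318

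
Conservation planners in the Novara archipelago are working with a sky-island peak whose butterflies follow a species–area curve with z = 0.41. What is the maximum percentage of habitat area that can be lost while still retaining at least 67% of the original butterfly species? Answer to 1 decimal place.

Need (A_new/A_old)^0.41 = 0.67, so A_new/A_old = 0.67^(1/0.41) = 0.67^2.439
ln(A_new/A_old) = ln 0.67 / 0.41 = -0.4005 / 0.41 = -0.9768
A_new/A_old = e^-0.9768 ≈ 0.3765
Fraction that can be lost = 1 − 0.3765 = 0.6235

62.3%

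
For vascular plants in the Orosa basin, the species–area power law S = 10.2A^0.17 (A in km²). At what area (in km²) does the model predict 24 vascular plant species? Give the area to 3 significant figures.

24 = 10.2 × A^0.17  ⇒  A^0.17 = 24/10.2 = 2.353
ln A = ln(2.353) / 0.17 = 0.8557 / 0.17 = 5.0333
A = e^5.0333 ≈ 153.4 km²

153 km²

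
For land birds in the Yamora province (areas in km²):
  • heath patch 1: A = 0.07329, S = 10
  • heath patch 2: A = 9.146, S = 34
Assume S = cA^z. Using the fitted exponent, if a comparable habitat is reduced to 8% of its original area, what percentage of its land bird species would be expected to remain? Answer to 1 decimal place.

52.7%

z = ln(34/10) / ln(9.146/0.07329) = 1.2238 / 4.8266 = 0.2535
S_new/S_old = (A_new/A_old)^z = 0.08^0.2535 = exp(0.2535 × -2.5257) = 0.5271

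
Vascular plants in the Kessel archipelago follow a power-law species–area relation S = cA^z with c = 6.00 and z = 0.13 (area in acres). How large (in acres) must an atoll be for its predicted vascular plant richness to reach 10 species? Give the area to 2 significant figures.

51 acres

10 = 6 × A^0.13  ⇒  A^0.13 = 10/6 = 1.667
ln A = ln(1.667) / 0.13 = 0.5108 / 0.13 = 3.9294
A = e^3.9294 ≈ 50.88 acres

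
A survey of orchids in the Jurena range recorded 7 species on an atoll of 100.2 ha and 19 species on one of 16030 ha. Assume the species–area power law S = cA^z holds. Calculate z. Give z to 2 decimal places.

Taking logs: ln S = ln c + z ln A, so z = (ln S₂ − ln S₁)/(ln A₂ − ln A₁).
z = ln(19/7) / ln(16030/100.2) = ln(2.714) / ln(160) = 0.9985 / 5.0750 = 0.1968

0.20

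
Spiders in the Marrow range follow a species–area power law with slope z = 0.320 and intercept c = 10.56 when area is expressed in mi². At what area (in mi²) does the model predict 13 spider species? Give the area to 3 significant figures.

13 = 10.56 × A^0.32  ⇒  A^0.32 = 13/10.56 = 1.231
ln A = ln(1.231) / 0.32 = 0.2079 / 0.32 = 0.6496
A = e^0.6496 ≈ 1.915 mi²

1.91 mi²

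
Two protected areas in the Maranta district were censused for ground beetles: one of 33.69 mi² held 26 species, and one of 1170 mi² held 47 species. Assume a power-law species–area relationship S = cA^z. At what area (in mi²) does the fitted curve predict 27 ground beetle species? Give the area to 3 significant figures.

42.2 mi²

z = ln(47/26) / ln(1170/33.69) = 0.5921 / 3.5476 = 0.1669
c = 26 / 33.69^0.1669 = 26 / 1.799 = 14.46
A = (27/14.46)^(1/0.1669) ⇒ ln A = ln(1.868)/0.1669 = 3.7433
A = e^3.7433 ≈ 42.24 mi²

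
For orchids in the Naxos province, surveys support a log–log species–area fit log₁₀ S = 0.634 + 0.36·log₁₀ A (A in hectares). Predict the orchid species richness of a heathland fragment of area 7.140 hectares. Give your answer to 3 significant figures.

8.74

S = 4.305 × 7.14^0.36
ln S = ln 4.305 + 0.36 × ln 7.14 = 1.4598 + 0.36 × 1.9657 = 2.1675
S = e^2.1675 ≈ 8.736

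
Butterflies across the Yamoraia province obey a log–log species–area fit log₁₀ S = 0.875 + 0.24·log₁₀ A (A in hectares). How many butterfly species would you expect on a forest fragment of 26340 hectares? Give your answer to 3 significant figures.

86.3

S = 7.499 × 26340^0.24
ln S = ln 7.499 + 0.24 × ln 26340 = 2.0148 + 0.24 × 10.1788 = 4.4577
S = e^4.4577 ≈ 86.29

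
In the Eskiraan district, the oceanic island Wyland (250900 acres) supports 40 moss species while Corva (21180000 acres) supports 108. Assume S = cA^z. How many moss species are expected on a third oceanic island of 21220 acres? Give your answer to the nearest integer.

23

z = ln(108/40) / ln(21180000/250900) = 0.9933 / 4.4358 = 0.2239
c = 40 / 250900^0.2239 = 40 / 16.18 = 2.472
S₃ = 2.472 × 21220^0.2239 = 2.472 × 9.308 ≈ 23.01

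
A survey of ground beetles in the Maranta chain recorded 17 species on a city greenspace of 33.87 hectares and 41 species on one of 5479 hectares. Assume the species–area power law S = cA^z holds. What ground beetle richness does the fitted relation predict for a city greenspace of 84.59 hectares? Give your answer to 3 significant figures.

z = ln(41/17) / ln(5479/33.87) = 0.8804 / 5.0861 = 0.1731
c = 17 / 33.87^0.1731 = 17 / 1.84 = 9.24
S₃ = 9.24 × 84.59^0.1731 = 9.24 × 2.156 ≈ 19.92

19.9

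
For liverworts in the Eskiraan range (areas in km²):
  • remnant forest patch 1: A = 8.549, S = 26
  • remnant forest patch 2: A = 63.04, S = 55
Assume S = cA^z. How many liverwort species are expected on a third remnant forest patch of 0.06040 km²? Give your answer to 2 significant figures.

4.1

z = ln(55/26) / ln(63.04/8.549) = 0.7492 / 1.9980 = 0.3750
c = 26 / 8.549^0.3750 = 26 / 2.236 = 11.63
S₃ = 11.63 × 0.0604^0.3750 = 11.63 × 0.349 ≈ 4.059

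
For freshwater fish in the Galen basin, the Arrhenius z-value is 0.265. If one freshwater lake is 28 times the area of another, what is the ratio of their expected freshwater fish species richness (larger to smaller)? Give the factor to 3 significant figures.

S₂/S₁ = (A₂/A₁)^z = 28^0.265
ln(S₂/S₁) = 0.265 × ln 28 = 0.265 × 3.3322 = 0.8830
S₂/S₁ = e^0.8830 ≈ 2.418

2.42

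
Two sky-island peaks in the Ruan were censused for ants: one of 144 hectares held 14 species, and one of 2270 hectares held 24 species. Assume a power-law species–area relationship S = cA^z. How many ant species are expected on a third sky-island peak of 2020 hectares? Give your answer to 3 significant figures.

z = ln(24/14) / ln(2270/144) = 0.5390 / 2.7577 = 0.1954
c = 14 / 144^0.1954 = 14 / 2.642 = 5.3
S₃ = 5.3 × 2020^0.1954 = 5.3 × 4.426 ≈ 23.46

23.5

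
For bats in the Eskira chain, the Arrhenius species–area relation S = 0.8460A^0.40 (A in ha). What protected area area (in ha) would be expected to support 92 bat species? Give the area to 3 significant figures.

92 = 0.846 × A^0.4  ⇒  A^0.4 = 92/0.846 = 108.7
ln A = ln(108.7) / 0.4 = 4.6890 / 0.4 = 11.7226
A = e^11.7226 ≈ 123323 ha

123000 ha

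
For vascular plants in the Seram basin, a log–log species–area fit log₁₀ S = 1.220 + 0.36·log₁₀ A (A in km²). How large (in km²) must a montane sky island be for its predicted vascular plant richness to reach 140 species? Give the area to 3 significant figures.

140 = 16.6 × A^0.36  ⇒  A^0.36 = 140/16.6 = 8.436
ln A = ln(8.436) / 0.36 = 2.1325 / 0.36 = 5.9236
A = e^5.9236 ≈ 373.7 km²

374 km²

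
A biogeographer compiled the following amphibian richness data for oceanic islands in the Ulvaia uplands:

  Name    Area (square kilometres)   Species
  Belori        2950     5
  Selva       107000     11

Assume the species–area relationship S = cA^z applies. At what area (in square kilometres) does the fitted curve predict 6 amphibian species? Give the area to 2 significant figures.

z = ln(11/5) / ln(107000/2950) = 0.7885 / 3.5910 = 0.2196
c = 5 / 2950^0.2196 = 5 / 5.779 = 0.8652
A = (6/0.8652)^(1/0.2196) ⇒ ln A = ln(6.935)/0.2196 = 8.8199
A = e^8.8199 ≈ 6768 square kilometres

6800 square kilometres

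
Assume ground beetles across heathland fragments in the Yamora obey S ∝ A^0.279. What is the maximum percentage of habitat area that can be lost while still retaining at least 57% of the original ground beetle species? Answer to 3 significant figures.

86.7%

Need (A_new/A_old)^0.279 = 0.57, so A_new/A_old = 0.57^(1/0.279) = 0.57^3.584
ln(A_new/A_old) = ln 0.57 / 0.279 = -0.5621 / 0.279 = -2.0148
A_new/A_old = e^-2.0148 ≈ 0.1334
Fraction that can be lost = 1 − 0.1334 = 0.8666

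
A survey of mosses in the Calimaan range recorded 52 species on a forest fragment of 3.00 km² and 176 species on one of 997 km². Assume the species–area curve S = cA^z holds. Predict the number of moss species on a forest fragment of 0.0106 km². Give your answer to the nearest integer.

z = ln(176/52) / ln(997/3) = 1.2192 / 5.8061 = 0.2100
c = 52 / 3^0.2100 = 52 / 1.259 = 41.29
S₃ = 41.29 × 0.0106^0.2100 = 41.29 × 0.3849 ≈ 15.89

16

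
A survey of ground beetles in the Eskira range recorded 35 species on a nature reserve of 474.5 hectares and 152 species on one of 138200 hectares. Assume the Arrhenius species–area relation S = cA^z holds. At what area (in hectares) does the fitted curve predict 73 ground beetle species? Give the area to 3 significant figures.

z = ln(152/35) / ln(138200/474.5) = 1.4685 / 5.6742 = 0.2588
c = 35 / 474.5^0.2588 = 35 / 4.928 = 7.103
A = (73/7.103)^(1/0.2588) ⇒ ln A = ln(10.28)/0.2588 = 9.0026
A = e^9.0026 ≈ 8124 hectares

8120 hectares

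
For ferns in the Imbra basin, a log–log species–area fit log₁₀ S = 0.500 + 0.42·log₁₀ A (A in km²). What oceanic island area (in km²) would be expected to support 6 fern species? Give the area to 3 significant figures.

6 = 3.162 × A^0.42  ⇒  A^0.42 = 6/3.162 = 1.897
ln A = ln(1.897) / 0.42 = 0.6405 / 0.42 = 1.5249
A = e^1.5249 ≈ 4.595 km²

4.59 km²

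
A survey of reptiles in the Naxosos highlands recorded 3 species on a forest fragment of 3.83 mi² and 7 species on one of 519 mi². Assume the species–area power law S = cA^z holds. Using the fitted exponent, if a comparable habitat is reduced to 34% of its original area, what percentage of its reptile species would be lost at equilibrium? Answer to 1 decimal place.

z = ln(7/3) / ln(519/3.83) = 0.8473 / 4.9090 = 0.1726
S_new/S_old = (A_new/A_old)^z = 0.34^0.1726 = exp(0.1726 × -1.0788) = 0.8301
Fraction lost = 1 − 0.8301 = 0.1699

17.0%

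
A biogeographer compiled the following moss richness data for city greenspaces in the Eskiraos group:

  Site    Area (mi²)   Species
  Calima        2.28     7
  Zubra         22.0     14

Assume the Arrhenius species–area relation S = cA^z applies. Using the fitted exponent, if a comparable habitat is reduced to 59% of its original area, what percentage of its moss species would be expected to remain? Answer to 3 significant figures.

85.1%

z = ln(14/7) / ln(22/2.28) = 0.6931 / 2.2669 = 0.3058
S_new/S_old = (A_new/A_old)^z = 0.59^0.3058 = exp(0.3058 × -0.5276) = 0.851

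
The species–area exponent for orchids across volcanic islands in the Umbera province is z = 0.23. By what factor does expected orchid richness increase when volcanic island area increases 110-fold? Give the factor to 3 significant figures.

S₂/S₁ = (A₂/A₁)^z = 110^0.23
ln(S₂/S₁) = 0.23 × ln 110 = 0.23 × 4.7005 = 1.0811
S₂/S₁ = e^1.0811 ≈ 2.948

2.95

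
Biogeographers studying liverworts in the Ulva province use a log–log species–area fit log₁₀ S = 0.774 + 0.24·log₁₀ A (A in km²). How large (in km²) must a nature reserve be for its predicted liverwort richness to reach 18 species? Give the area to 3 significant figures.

18 = 5.943 × A^0.24  ⇒  A^0.24 = 18/5.943 = 3.029
ln A = ln(3.029) / 0.24 = 1.1082 / 0.24 = 4.6174
A = e^4.6174 ≈ 101.2 km²

101 km²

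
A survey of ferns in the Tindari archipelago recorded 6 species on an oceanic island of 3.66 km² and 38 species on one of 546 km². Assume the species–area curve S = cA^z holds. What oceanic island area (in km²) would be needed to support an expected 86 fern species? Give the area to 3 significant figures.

z = ln(38/6) / ln(546/3.66) = 1.8458 / 5.0052 = 0.3688
c = 6 / 3.66^0.3688 = 6 / 1.614 = 3.718
A = (86/3.718)^(1/0.3688) ⇒ ln A = ln(23.13)/0.3688 = 8.5174
A = e^8.5174 ≈ 5001 km²

5000 km²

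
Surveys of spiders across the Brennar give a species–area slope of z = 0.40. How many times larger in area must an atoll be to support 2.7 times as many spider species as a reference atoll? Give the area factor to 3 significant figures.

12.0

(A₂/A₁)^0.4 = 2.7, so A₂/A₁ = 2.7^(1/0.4) = 2.7^2.5
ln(A₂/A₁) = ln 2.7 / 0.4 = 0.9933 / 0.4 = 2.4831
A₂/A₁ = e^2.4831 ≈ 11.98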